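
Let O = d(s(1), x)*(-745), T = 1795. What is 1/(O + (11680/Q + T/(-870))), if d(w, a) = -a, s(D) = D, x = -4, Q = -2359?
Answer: -410466/1226067881 ≈ -0.00033478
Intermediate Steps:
O = -2980 (O = -1*(-4)*(-745) = 4*(-745) = -2980)
1/(O + (11680/Q + T/(-870))) = 1/(-2980 + (11680/(-2359) + 1795/(-870))) = 1/(-2980 + (11680*(-1/2359) + 1795*(-1/870))) = 1/(-2980 + (-11680/2359 - 359/174)) = 1/(-2980 - 2879201/410466) = 1/(-1226067881/410466) = -410466/1226067881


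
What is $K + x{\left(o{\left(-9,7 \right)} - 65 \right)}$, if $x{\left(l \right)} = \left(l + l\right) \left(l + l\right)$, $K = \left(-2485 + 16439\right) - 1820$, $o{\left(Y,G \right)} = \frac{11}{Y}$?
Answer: $\frac{2403718}{81} \approx 29676.0$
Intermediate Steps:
$K = 12134$ ($K = 13954 - 1820 = 12134$)
$x{\left(l \right)} = 4 l^{2}$ ($x{\left(l \right)} = 2 l 2 l = 4 l^{2}$)
$K + x{\left(o{\left(-9,7 \right)} - 65 \right)} = 12134 + 4 \left(\frac{11}{-9} - 65\right)^{2} = 12134 + 4 \left(11 \left(- \frac{1}{9}\right) - 65\right)^{2} = 12134 + 4 \left(- \frac{11}{9} - 65\right)^{2} = 12134 + 4 \left(- \frac{596}{9}\right)^{2} = 12134 + 4 \cdot \frac{355216}{81} = 12134 + \frac{1420864}{81} = \frac{2403718}{81}$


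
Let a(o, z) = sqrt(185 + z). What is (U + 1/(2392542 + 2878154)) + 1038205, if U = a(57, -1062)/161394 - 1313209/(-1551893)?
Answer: 8492063094727682597/8179556227528 + I*sqrt(877)/161394 ≈ 1.0382e+6 + 0.00018349*I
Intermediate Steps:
U = 1313209/1551893 + I*sqrt(877)/161394 (U = sqrt(185 - 1062)/161394 - 1313209/(-1551893) = sqrt(-877)*(1/161394) - 1313209*(-1/1551893) = (I*sqrt(877))*(1/161394) + 1313209/1551893 = I*sqrt(877)/161394 + 1313209/1551893 = 1313209/1551893 + I*sqrt(877)/161394 ≈ 0.8462 + 0.00018349*I)
(U + 1/(2392542 + 2878154)) + 1038205 = ((1313209/1551893 + I*sqrt(877)/161394) + 1/(2392542 + 2878154)) + 1038205 = ((1313209/1551893 + I*sqrt(877)/161394) + 1/5270696) + 1038205 = (6921526975357/8179556227528 + I*sqrt(877)/161394) + 1038205 = 8492063094727682597/8179556227528 + I*sqrt(877)/161394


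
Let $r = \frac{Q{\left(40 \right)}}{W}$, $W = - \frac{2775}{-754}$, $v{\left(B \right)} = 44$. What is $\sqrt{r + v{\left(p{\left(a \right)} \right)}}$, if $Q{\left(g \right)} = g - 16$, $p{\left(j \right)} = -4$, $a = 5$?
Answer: $\frac{2 \sqrt{432271}}{185} \approx 7.1078$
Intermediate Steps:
$Q{\left(g \right)} = -16 + g$
$W = \frac{2775}{754}$ ($W = \left(-2775\right) \left(- \frac{1}{754}\right) = \frac{2775}{754} \approx 3.6804$)
$r = \frac{6032}{925}$ ($r = \frac{-16 + 40}{\frac{2775}{754}} = 24 \cdot \frac{754}{2775} = \frac{6032}{925} \approx 6.5211$)
$\sqrt{r + v{\left(p{\left(a \right)} \right)}} = \sqrt{\frac{6032}{925} + 44} = \sqrt{\frac{46732}{925}} = \frac{2 \sqrt{432271}}{185}$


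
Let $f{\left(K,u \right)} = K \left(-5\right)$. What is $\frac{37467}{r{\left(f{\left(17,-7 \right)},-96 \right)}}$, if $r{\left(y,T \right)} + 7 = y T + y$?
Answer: $\frac{37467}{8068} \approx 4.6439$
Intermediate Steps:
$f{\left(K,u \right)} = - 5 K$
$r{\left(y,T \right)} = -7 + y + T y$ ($r{\left(y,T \right)} = -7 + \left(y T + y\right) = -7 + \left(T y + y\right) = -7 + \left(y + T y\right) = -7 + y + T y$)
$\frac{37467}{r{\left(f{\left(17,-7 \right)},-96 \right)}} = \frac{37467}{-7 - 85 - 96 \left(\left(-5\right) 17\right)} = \frac{37467}{-7 - 85 - -8160} = \frac{37467}{-7 - 85 + 8160} = \frac{37467}{8068}$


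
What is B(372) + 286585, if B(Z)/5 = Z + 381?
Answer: 290350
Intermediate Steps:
B(Z) = 1905 + 5*Z (B(Z) = 5*(Z + 381) = 5*(381 + Z) = 1905 + 5*Z)
B(372) + 286585 = (1905 + 5*372) + 286585 = (1905 + 1860) + 286585 = 3765 + 286585 = 290350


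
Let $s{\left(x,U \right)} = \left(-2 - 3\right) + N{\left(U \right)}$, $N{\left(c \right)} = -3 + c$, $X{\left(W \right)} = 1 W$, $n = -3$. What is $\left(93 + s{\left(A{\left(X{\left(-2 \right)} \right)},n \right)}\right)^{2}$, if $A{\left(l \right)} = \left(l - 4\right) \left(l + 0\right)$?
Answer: $6724$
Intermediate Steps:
$X{\left(W \right)} = W$
$A{\left(l \right)} = l \left(-4 + l\right)$ ($A{\left(l \right)} = \left(-4 + l\right) l = l \left(-4 + l\right)$)
$s{\left(x,U \right)} = -8 + U$ ($s{\left(x,U \right)} = \left(-2 - 3\right) + \left(-3 + U\right) = -5 + \left(-3 + U\right) = -8 + U$)
$\left(93 + s{\left(A{\left(X{\left(-2 \right)} \right)},n \right)}\right)^{2} = \left(93 - 11\right)^{2} = 82^{2} = 6724$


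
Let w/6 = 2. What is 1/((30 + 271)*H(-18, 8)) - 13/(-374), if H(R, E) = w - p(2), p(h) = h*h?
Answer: 15839/450296 ≈ 0.035175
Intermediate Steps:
p(h) = h**2
w = 12 (w = 6*2 = 12)
H(R, E) = 8 (H(R, E) = 12 - 1*2**2 = 12 - 1*4 = 12 - 4 = 8)
1/((30 + 271)*H(-18, 8)) - 13/(-374) = 1/((30 + 271)*8) - 13/(-374) = (1/8)/301 - 13*(-1/374) = (1/301)*(1/8) + 13/374 = 1/2408 + 13/374 = 15839/450296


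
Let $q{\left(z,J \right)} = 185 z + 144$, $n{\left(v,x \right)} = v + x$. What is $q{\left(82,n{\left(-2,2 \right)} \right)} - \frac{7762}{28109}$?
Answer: $\frac{430453464}{28109} \approx 15314.0$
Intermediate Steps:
$q{\left(z,J \right)} = 144 + 185 z$
$q{\left(82,n{\left(-2,2 \right)} \right)} - \frac{7762}{28109} = \left(144 + 185 \cdot 82\right) - \frac{7762}{28109} = \left(144 + 15170\right) - 7762 \cdot \frac{1}{28109} = 15314 - \frac{7762}{28109} = \frac{430453464}{28109}$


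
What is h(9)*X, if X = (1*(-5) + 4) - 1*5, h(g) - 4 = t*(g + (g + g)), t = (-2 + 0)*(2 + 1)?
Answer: 948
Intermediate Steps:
t = -6 (t = -2*3 = -6)
h(g) = 4 - 18*g (h(g) = 4 - 6*(g + (g + g)) = 4 - 6*(g + 2*g) = 4 - 18*g)
X = -6 (X = (-5 + 4) - 5 = -1 - 5 = -6)
h(9)*X = (4 - 18*9)*(-6) = (4 - 162)*(-6) = -158*(-6) = 948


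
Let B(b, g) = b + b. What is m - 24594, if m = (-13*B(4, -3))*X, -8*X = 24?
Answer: -24282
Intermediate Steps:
X = -3 (X = -⅛*24 = -3)
B(b, g) = 2*b
m = 312 (m = -26*4*(-3) = -13*8*(-3) = -104*(-3) = 312)
m - 24594 = 312 - 24594 = -24282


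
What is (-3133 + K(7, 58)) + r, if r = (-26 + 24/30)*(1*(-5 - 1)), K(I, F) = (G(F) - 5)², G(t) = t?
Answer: -864/5 ≈ -172.80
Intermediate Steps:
K(I, F) = (-5 + F)² (K(I, F) = (F - 5)² = (-5 + F)²)
r = 756/5 (r = (-26 + 24*(1/30))*(1*(-6)) = (-26 + ⅘)*(-6) = -126/5*(-6) = 756/5 ≈ 151.20)
(-3133 + K(7, 58)) + r = (-3133 + (-5 + 58)²) + 756/5 = (-3133 + 53²) + 756/5 = (-3133 + 2809) + 756/5 = -324 + 756/5 = -864/5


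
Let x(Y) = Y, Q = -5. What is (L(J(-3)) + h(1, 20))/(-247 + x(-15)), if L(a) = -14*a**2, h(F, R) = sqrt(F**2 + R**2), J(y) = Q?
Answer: 175/131 - sqrt(401)/262 ≈ 1.2594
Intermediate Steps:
J(y) = -5
(L(J(-3)) + h(1, 20))/(-247 + x(-15)) = (-14*(-5)**2 + sqrt(1**2 + 20**2))/(-247 - 15) = (-14*25 + sqrt(1 + 400))/(-262) = (-350 + sqrt(401))*(-1/262) = 175/131 - sqrt(401)/262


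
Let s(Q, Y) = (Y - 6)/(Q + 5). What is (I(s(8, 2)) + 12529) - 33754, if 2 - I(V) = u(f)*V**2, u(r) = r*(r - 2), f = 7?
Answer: -3587247/169 ≈ -21226.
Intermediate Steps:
u(r) = r*(-2 + r)
s(Q, Y) = (-6 + Y)/(5 + Q)
I(V) = 2 - 35*V**2 (I(V) = 2 - 7*(-2 + 7)*V**2 = 2 - 7*5*V**2 = 2 - 35*V**2)
(I(s(8, 2)) + 12529) - 33754 = ((2 - 35*(-6 + 2)**2/(5 + 8)**2) + 12529) - 33754 = ((2 - 35*(-4/13)**2) + 12529) - 33754 = ((2 - 35*16/169) + 12529) - 33754 = ((2 - 560/169) + 12529) - 33754 = (-222/169 + 12529) - 33754 = 2117179/169 - 33754 = -3587247/169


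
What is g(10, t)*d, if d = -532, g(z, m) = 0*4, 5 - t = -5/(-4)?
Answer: 0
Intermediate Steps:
t = 15/4 (t = 5 - (-5)/(-4) = 5 - (-5)*(-1)/4 = 5 - 1*5/4 = 5 - 5/4 = 15/4 ≈ 3.7500)
g(z, m) = 0
g(10, t)*d = 0*(-532) = 0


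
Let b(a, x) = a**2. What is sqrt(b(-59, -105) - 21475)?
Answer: I*sqrt(17994) ≈ 134.14*I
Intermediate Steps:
sqrt(b(-59, -105) - 21475) = sqrt((-59)**2 - 21475) = sqrt(3481 - 21475) = sqrt(-17994) = I*sqrt(17994)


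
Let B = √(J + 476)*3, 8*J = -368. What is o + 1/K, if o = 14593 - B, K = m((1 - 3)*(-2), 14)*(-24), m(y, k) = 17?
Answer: 5953943/408 - 3*√430 ≈ 14531.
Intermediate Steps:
J = -46 (J = (⅛)*(-368) = -46)
K = -408 (K = 17*(-24) = -408)
B = 3*√430 (B = √(-46 + 476)*3 = √430*3 = 3*√430 ≈ 62.209)
o = 14593 - 3*√430 ≈ 14531.
o + 1/K = (14593 - 3*√430) + 1/(-408) = (14593 - 3*√430) - 1/408 = 5953943/408 - 3*√430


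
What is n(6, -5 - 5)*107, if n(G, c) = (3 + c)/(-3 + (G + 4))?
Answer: -107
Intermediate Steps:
n(G, c) = (3 + c)/(1 + G) (n(G, c) = (3 + c)/(-3 + (4 + G)) = (3 + c)/(1 + G))
n(6, -5 - 5)*107 = ((3 + (-5 - 5))/(1 + 6))*107 = ((3 - 10)/7)*107 = ((⅐)*(-7))*107 = -1*107 = -107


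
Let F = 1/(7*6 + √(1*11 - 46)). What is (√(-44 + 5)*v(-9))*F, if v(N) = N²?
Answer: 81*√1365/1799 + 486*I*√39/257 ≈ 1.6635 + 11.81*I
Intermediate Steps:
F = 1/(42 + I*√35) (F = 1/(42 + √(11 - 46)) = 1/(42 + √(-35)) = 1/(42 + I*√35) ≈ 0.023346 - 0.0032885*I)
(√(-44 + 5)*v(-9))*F = (√(-44 + 5)*(-9)²)*(6/257 - I*√35/1799) = (√(-39)*81)*(6/257 - I*√35/1799) = ((I*√39)*81)*(6/257 - I*√35/1799) = (81*I*√39)*(6/257 - I*√35/1799) = 81*I*√39*(6/257 - I*√35/1799)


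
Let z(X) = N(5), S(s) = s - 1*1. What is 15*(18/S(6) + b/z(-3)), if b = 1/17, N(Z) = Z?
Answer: 921/17 ≈ 54.176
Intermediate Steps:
S(s) = -1 + s (S(s) = s - 1 = -1 + s)
z(X) = 5
b = 1/17 ≈ 0.058824
15*(18/S(6) + b/z(-3)) = 15*(18/(-1 + 6) + (1/17)/5) = 15*(18/5 + (1/17)*(⅕)) = 15*(18*(⅕) + 1/85) = 15*(18/5 + 1/85) = 15*(307/85) = 921/17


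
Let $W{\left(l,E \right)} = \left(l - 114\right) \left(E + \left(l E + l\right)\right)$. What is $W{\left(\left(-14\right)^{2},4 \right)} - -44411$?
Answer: $125099$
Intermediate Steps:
$W{\left(l,E \right)} = \left(-114 + l\right) \left(E + l + E l\right)$ ($W{\left(l,E \right)} = \left(-114 + l\right) \left(E + \left(E l + l\right)\right) = \left(-114 + l\right) \left(E + \left(l + E l\right)\right) = \left(-114 + l\right) \left(E + l + E l\right)$)
$W{\left(\left(-14\right)^{2},4 \right)} - -44411 = \left(\left(\left(-14\right)^{2}\right)^{2} - 456 - 114 \left(-14\right)^{2} + 4 \left(\left(-14\right)^{2}\right)^{2} - 452 \left(-14\right)^{2}\right) - -44411 = \left(196^{2} - 456 - 22344 + 4 \cdot 196^{2} - 452 \cdot 196\right) + 44411 = \left(38416 - 456 - 22344 + 4 \cdot 38416 - 88592\right) + 44411 = \left(38416 - 456 - 22344 + 153664 - 88592\right) + 44411 = 80688 + 44411 = 125099$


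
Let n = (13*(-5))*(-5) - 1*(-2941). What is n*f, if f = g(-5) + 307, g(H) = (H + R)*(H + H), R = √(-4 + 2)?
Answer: 1165962 - 32660*I*√2 ≈ 1.166e+6 - 46188.0*I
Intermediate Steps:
R = I*√2 (R = √(-2) = I*√2 ≈ 1.4142*I)
g(H) = 2*H*(H + I*√2) (g(H) = (H + I*√2)*(H + H) = (H + I*√2)*(2*H) = 2*H*(H + I*√2))
f = 357 - 10*I*√2 (f = 2*(-5)*(-5 + I*√2) + 307 = (50 - 10*I*√2) + 307 = 357 - 10*I*√2 ≈ 357.0 - 14.142*I)
n = 3266 (n = -65*(-5) + 2941 = 325 + 2941 = 3266)
n*f = 3266*(357 - 10*I*√2) = 1165962 - 32660*I*√2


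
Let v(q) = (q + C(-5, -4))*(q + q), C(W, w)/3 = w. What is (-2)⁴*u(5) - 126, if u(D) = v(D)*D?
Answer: -5726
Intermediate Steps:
C(W, w) = 3*w
v(q) = 2*q*(-12 + q) (v(q) = (q + 3*(-4))*(q + q) = (q - 12)*(2*q) = (-12 + q)*(2*q) = 2*q*(-12 + q))
u(D) = 2*D²*(-12 + D) (u(D) = (2*D*(-12 + D))*D = 2*D²*(-12 + D))
(-2)⁴*u(5) - 126 = (-2)⁴*(2*5²*(-12 + 5)) - 126 = 16*(2*25*(-7)) - 126 = 16*(-350) - 126 = -5600 - 126 = -5726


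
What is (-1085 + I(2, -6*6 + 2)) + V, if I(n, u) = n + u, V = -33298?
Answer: -34415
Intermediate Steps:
(-1085 + I(2, -6*6 + 2)) + V = (-1085 + (2 + (-6*6 + 2))) - 33298 = (-1085 + (2 + (-36 + 2))) - 33298 = (-1085 + (2 - 34)) - 33298 = (-1085 - 32) - 33298 = -1117 - 33298 = -34415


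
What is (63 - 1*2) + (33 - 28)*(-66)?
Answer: -269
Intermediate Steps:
(63 - 1*2) + (33 - 28)*(-66) = (63 - 2) + 5*(-66) = 61 - 330 = -269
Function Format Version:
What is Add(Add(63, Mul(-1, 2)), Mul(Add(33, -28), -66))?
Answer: -269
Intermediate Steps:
Add(Add(63, Mul(-1, 2)), Mul(Add(33, -28), -66)) = Add(Add(63, -2), Mul(5, -66)) = Add(61, -330) = -269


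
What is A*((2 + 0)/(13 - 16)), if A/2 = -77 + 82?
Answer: -20/3 ≈ -6.6667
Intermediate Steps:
A = 10 (A = 2*(-77 + 82) = 2*5 = 10)
A*((2 + 0)/(13 - 16)) = 10*((2 + 0)/(13 - 16)) = 10*(2/(-3)) = 10*(2*(-⅓)) = 10*(-⅔) = -20/3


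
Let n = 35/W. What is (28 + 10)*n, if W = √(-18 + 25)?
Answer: 190*√7 ≈ 502.69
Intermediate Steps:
W = √7 ≈ 2.6458
n = 5*√7 (n = 35/(√7) = 35*(√7/7) = 5*√7 ≈ 13.229)
(28 + 10)*n = (28 + 10)*(5*√7) = 38*(5*√7) = 190*√7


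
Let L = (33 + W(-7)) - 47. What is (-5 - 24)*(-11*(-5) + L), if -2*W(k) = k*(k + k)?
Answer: 232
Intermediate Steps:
W(k) = -k² (W(k) = -k*(k + k)/2 = -k*2*k/2 = -k²)
L = -63 (L = (33 - 1*(-7)²) - 47 = (33 - 1*49) - 47 = (33 - 49) - 47 = -16 - 47 = -63)
(-5 - 24)*(-11*(-5) + L) = (-5 - 24)*(-11*(-5) - 63) = -29*(55 - 63) = -29*(-8) = 232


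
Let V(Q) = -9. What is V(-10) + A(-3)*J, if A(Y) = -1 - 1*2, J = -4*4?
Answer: 39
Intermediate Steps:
J = -16
A(Y) = -3 (A(Y) = -1 - 2 = -3)
V(-10) + A(-3)*J = -9 - 3*(-16) = -9 + 48 = 39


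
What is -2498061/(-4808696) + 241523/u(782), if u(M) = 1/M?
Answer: 908223157392317/4808696 ≈ 1.8887e+8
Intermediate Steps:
-2498061/(-4808696) + 241523/u(782) = -2498061/(-4808696) + 241523/(1/782) = -2498061*(-1/4808696) + 241523/(1/782) = 2498061/4808696 + 241523*782 = 2498061/4808696 + 188870986 = 908223157392317/4808696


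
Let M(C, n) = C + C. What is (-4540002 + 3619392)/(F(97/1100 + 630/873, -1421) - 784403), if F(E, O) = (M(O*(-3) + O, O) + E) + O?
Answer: 98229087000/83240851591 ≈ 1.1801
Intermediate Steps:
M(C, n) = 2*C
F(E, O) = E - 3*O (F(E, O) = (2*(O*(-3) + O) + E) + O = (2*(-3*O + O) + E) + O = (2*(-2*O) + E) + O = (-4*O + E) + O = (E - 4*O) + O = E - 3*O)
(-4540002 + 3619392)/(F(97/1100 + 630/873, -1421) - 784403) = (-4540002 + 3619392)/(((97/1100 + 630/873) - 3*(-1421)) - 784403) = -920610/(((97*(1/1100) + 630*(1/873)) + 4263) - 784403) = -920610/(((97/1100 + 70/97) + 4263) - 784403) = -920610/((86409/106700 + 4263) - 784403) = -920610/(454948509/106700 - 784403) = -920610/(-83240851591/106700) = -920610*(-106700/83240851591) = 98229087000/83240851591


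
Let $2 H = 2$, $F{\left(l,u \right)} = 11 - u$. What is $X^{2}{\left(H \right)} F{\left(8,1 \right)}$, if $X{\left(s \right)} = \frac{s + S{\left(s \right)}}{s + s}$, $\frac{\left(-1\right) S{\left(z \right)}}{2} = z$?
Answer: $\frac{5}{2} \approx 2.5$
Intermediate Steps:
$S{\left(z \right)} = - 2 z$
$H = 1$ ($H = \frac{1}{2} \cdot 2 = 1$)
$X{\left(s \right)} = - \frac{1}{2}$ ($X{\left(s \right)} = \frac{s - 2 s}{s + s} = \frac{\left(-1\right) s}{2 s} = - s \frac{1}{2 s} = - \frac{1}{2}$)
$X^{2}{\left(H \right)} F{\left(8,1 \right)} = \left(- \frac{1}{2}\right)^{2} \left(11 - 1\right) = \frac{11 - 1}{4} = \frac{1}{4} \cdot 10 = \frac{5}{2}$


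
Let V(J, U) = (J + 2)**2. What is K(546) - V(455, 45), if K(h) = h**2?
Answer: 89267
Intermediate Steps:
V(J, U) = (2 + J)**2
K(546) - V(455, 45) = 546**2 - (2 + 455)**2 = 298116 - 1*457**2 = 298116 - 1*208849 = 298116 - 208849 = 89267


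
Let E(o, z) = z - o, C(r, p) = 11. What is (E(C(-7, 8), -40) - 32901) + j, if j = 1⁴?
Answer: -32951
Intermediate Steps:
j = 1
(E(C(-7, 8), -40) - 32901) + j = ((-40 - 1*11) - 32901) + 1 = ((-40 - 11) - 32901) + 1 = (-51 - 32901) + 1 = -32952 + 1 = -32951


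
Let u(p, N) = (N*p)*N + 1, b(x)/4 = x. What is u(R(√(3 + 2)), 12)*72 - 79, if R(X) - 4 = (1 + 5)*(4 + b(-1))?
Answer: 41465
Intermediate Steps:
b(x) = 4*x
R(X) = 4 (R(X) = 4 + (1 + 5)*(4 + 4*(-1)) = 4 + 6*(4 - 4) = 4 + 6*0 = 4 + 0 = 4)
u(p, N) = 1 + p*N² (u(p, N) = p*N² + 1 = 1 + p*N²)
u(R(√(3 + 2)), 12)*72 - 79 = (1 + 4*12²)*72 - 79 = (1 + 4*144)*72 - 79 = (1 + 576)*72 - 79 = 577*72 - 79 = 41544 - 79 = 41465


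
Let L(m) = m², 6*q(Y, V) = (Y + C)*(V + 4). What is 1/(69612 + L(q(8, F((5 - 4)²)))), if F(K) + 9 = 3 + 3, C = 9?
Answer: 36/2506321 ≈ 1.4364e-5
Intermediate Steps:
F(K) = -3 (F(K) = -9 + (3 + 3) = -9 + 6 = -3)
q(Y, V) = (4 + V)*(9 + Y)/6 (q(Y, V) = ((Y + 9)*(V + 4))/6 = ((9 + Y)*(4 + V))/6 = ((4 + V)*(9 + Y))/6 = (4 + V)*(9 + Y)/6)
1/(69612 + L(q(8, F((5 - 4)²)))) = 1/(69612 + (6 + (⅔)*8 + (3/2)*(-3) + (⅙)*(-3)*8)²) = 1/(69612 + (6 + 16/3 - 9/2 - 4)²) = 1/(69612 + (17/6)²) = 1/(69612 + 289/36) = 1/(2506321/36) = 36/2506321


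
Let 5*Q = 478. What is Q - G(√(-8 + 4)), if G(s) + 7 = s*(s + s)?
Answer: 553/5 ≈ 110.60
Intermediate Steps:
Q = 478/5 (Q = (⅕)*478 = 478/5 ≈ 95.600)
G(s) = -7 + 2*s² (G(s) = -7 + s*(s + s) = -7 + s*(2*s) = -7 + 2*s²)
Q - G(√(-8 + 4)) = 478/5 - (-7 + 2*(√(-8 + 4))²) = 478/5 - (-7 + 2*(√(-4))²) = 478/5 - (-7 + 2*(2*I)²) = 478/5 - (-7 + 2*(-4)) = 478/5 - (-7 - 8) = 478/5 - 1*(-15) = 478/5 + 15 = 553/5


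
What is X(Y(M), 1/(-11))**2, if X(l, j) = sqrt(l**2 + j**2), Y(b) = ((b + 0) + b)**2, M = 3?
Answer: 156817/121 ≈ 1296.0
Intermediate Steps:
Y(b) = 4*b**2 (Y(b) = (b + b)**2 = (2*b)**2 = 4*b**2)
X(l, j) = sqrt(j**2 + l**2)
X(Y(M), 1/(-11))**2 = (sqrt((1/(-11))**2 + (4*3**2)**2))**2 = (sqrt((1*(-1/11))**2 + (4*9)**2))**2 = (sqrt((-1/11)**2 + 36**2))**2 = (sqrt(1/121 + 1296))**2 = (sqrt(156817/121))**2 = (sqrt(156817)/11)**2 = 156817/121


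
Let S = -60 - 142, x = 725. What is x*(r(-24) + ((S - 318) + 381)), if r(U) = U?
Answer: -118175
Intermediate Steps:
S = -202
x*(r(-24) + ((S - 318) + 381)) = 725*(-24 + ((-202 - 318) + 381)) = 725*(-24 + (-520 + 381)) = 725*(-24 - 139) = 725*(-163) = -118175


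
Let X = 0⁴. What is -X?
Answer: 0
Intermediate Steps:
X = 0
-X = -1*0 = 0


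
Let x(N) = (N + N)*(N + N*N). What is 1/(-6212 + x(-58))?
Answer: -1/389708 ≈ -2.5660e-6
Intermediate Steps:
x(N) = 2*N*(N + N²) (x(N) = (2*N)*(N + N²) = 2*N*(N + N²))
1/(-6212 + x(-58)) = 1/(-6212 + 2*(-58)²*(1 - 58)) = 1/(-6212 + 2*3364*(-57)) = 1/(-6212 - 383496) = 1/(-389708) = -1/389708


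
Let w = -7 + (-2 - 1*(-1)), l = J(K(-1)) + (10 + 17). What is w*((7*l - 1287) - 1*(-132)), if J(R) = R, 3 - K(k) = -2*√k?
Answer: 7560 - 112*I ≈ 7560.0 - 112.0*I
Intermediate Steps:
K(k) = 3 + 2*√k (K(k) = 3 - (-2)*√k = 3 + 2*√k)
l = 30 + 2*I (l = (3 + 2*√(-1)) + (10 + 17) = (3 + 2*I) + 27 = 30 + 2*I ≈ 30.0 + 2.0*I)
w = -8 (w = -7 + (-2 + 1) = -7 - 1 = -8)
w*((7*l - 1287) - 1*(-132)) = -8*((7*(30 + 2*I) - 1287) - 1*(-132)) = -8*(((210 + 14*I) - 1287) + 132) = -8*((-1077 + 14*I) + 132) = -8*(-945 + 14*I) = 7560 - 112*I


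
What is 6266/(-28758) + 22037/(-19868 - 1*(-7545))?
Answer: -355477982/177192417 ≈ -2.0062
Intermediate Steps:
6266/(-28758) + 22037/(-19868 - 1*(-7545)) = 6266*(-1/28758) + 22037/(-19868 + 7545) = -3133/14379 + 22037/(-12323) = -3133/14379 + 22037*(-1/12323) = -3133/14379 - 22037/12323 = -355477982/177192417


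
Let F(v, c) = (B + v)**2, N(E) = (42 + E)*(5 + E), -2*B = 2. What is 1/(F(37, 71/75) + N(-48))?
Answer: 1/1554 ≈ 0.00064350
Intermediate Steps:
B = -1 (B = -1/2*2 = -1)
N(E) = (5 + E)*(42 + E)
F(v, c) = (-1 + v)**2
1/(F(37, 71/75) + N(-48)) = 1/((-1 + 37)**2 + (210 + (-48)**2 + 47*(-48))) = 1/(36**2 + (210 + 2304 - 2256)) = 1/(1296 + 258) = 1/1554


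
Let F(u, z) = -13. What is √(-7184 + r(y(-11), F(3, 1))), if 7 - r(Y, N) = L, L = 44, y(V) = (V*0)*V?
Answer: I*√7221 ≈ 84.976*I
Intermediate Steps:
y(V) = 0 (y(V) = 0*V = 0)
r(Y, N) = -37 (r(Y, N) = 7 - 1*44 = 7 - 44 = -37)
√(-7184 + r(y(-11), F(3, 1))) = √(-7184 - 37) = √(-7221) = I*√7221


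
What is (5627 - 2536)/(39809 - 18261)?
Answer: 3091/21548 ≈ 0.14345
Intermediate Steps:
(5627 - 2536)/(39809 - 18261) = 3091/21548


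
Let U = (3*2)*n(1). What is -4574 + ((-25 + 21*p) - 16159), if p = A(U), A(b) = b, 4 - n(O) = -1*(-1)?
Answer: -20380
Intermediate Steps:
n(O) = 3 (n(O) = 4 - (-1)*(-1) = 4 - 1*1 = 4 - 1 = 3)
U = 18 (U = (3*2)*3 = 6*3 = 18)
p = 18
-4574 + ((-25 + 21*p) - 16159) = -4574 + ((-25 + 21*18) - 16159) = -4574 + ((-25 + 378) - 16159) = -4574 + (353 - 16159) = -4574 - 15806 = -20380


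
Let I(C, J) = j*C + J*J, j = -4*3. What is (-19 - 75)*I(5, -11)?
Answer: -5734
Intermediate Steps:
j = -12
I(C, J) = J**2 - 12*C (I(C, J) = -12*C + J*J = -12*C + J**2 = J**2 - 12*C)
(-19 - 75)*I(5, -11) = (-19 - 75)*((-11)**2 - 12*5) = -94*(121 - 60) = -94*61 = -5734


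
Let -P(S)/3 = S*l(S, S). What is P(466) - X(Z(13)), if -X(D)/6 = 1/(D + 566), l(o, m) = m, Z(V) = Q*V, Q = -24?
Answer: -82736433/127 ≈ -6.5147e+5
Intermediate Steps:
Z(V) = -24*V
P(S) = -3*S² (P(S) = -3*S*S = -3*S²)
X(D) = -6/(566 + D) (X(D) = -6/(D + 566) = -6/(566 + D))
P(466) - X(Z(13)) = -3*466² - (-6)/(566 - 24*13) = -3*217156 - (-6)/(566 - 312) = -651468 - (-6)/254 = -651468 - 1*(-3/127) = -651468 + 3/127 = -82736433/127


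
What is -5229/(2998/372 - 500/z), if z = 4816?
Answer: -585501588/890773 ≈ -657.30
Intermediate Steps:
-5229/(2998/372 - 500/z) = -5229/(2998/372 - 500/4816) = -5229/(2998*(1/372) - 500*1/4816) = -5229/(1499/186 - 125/1204) = -5229/890773/111972 = -5229*111972/890773 = -585501588/890773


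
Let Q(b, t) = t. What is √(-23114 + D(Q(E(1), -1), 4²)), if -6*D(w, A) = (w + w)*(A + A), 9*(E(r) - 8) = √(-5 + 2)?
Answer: I*√207930/3 ≈ 152.0*I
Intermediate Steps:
E(r) = 8 + I*√3/9 (E(r) = 8 + √(-5 + 2)/9 = 8 + √(-3)/9 = 8 + (I*√3)/9 = 8 + I*√3/9)
D(w, A) = -2*A*w/3 (D(w, A) = -(w + w)*(A + A)/6 = -2*w*2*A/6 = -2*A*w/3)
√(-23114 + D(Q(E(1), -1), 4²)) = √(-23114 - ⅔*4²*(-1)) = √(-23114 - ⅔*16*(-1)) = √(-23114 + 32/3) = √(-69310/3) = I*√207930/3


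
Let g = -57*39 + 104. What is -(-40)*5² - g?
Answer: 3119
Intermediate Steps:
g = -2119 (g = -2223 + 104 = -2119)
-(-40)*5² - g = -(-40)*5² - 1*(-2119) = -(-40)*25 + 2119 = -1*(-1000) + 2119 = 1000 + 2119 = 3119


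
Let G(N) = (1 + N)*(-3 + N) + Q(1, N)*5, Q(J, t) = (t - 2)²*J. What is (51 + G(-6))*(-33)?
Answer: -13728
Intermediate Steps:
Q(J, t) = J*(-2 + t)² (Q(J, t) = (-2 + t)²*J = J*(-2 + t)²)
G(N) = 5*(-2 + N)² + (1 + N)*(-3 + N) (G(N) = (1 + N)*(-3 + N) + (1*(-2 + N)²)*5 = (1 + N)*(-3 + N) + (-2 + N)²*5 = (1 + N)*(-3 + N) + 5*(-2 + N)² = 5*(-2 + N)² + (1 + N)*(-3 + N))
(51 + G(-6))*(-33) = (51 + (17 - 22*(-6) + 6*(-6)²))*(-33) = (51 + (17 + 132 + 6*36))*(-33) = (51 + (17 + 132 + 216))*(-33) = (51 + 365)*(-33) = 416*(-33) = -13728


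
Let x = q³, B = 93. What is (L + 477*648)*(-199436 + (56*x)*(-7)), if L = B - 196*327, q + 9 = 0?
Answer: 21159714204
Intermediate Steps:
q = -9 (q = -9 + 0 = -9)
x = -729 (x = (-9)³ = -729)
L = -63999 (L = 93 - 196*327 = 93 - 64092 = -63999)
(L + 477*648)*(-199436 + (56*x)*(-7)) = (-63999 + 477*648)*(-199436 + (56*(-729))*(-7)) = (-63999 + 309096)*(-199436 - 40824*(-7)) = 245097*(-199436 + 285768) = 245097*86332 = 21159714204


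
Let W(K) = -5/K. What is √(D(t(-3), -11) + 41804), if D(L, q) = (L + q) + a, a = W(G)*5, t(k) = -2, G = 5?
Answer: √41786 ≈ 204.42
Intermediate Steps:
a = -5 (a = -5/5*5 = -5*⅕*5 = -1*5 = -5)
D(L, q) = -5 + L + q (D(L, q) = (L + q) - 5 = -5 + L + q)
√(D(t(-3), -11) + 41804) = √((-5 - 2 - 11) + 41804) = √(-18 + 41804) = √41786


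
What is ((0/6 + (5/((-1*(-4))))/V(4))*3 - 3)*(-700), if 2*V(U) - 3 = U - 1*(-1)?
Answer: 5775/4 ≈ 1443.8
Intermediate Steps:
V(U) = 2 + U/2 (V(U) = 3/2 + (U - 1*(-1))/2 = 3/2 + (U + 1)/2 = 3/2 + (1 + U)/2 = 3/2 + (½ + U/2) = 2 + U/2)
((0/6 + (5/((-1*(-4))))/V(4))*3 - 3)*(-700) = ((0/6 + (5/((-1*(-4))))/(2 + (½)*4))*3 - 3)*(-700) = ((0*(⅙) + (5/4)/(2 + 2))*3 - 3)*(-700) = ((0 + (5*(¼))/4)*3 - 3)*(-700) = ((0 + (5/4)*(¼))*3 - 3)*(-700) = ((0 + 5/16)*3 - 3)*(-700) = ((5/16)*3 - 3)*(-700) = (15/16 - 3)*(-700) = -33/16*(-700) = 5775/4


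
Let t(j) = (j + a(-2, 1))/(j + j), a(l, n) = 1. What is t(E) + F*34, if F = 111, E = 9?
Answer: 33971/9 ≈ 3774.6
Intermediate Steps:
t(j) = (1 + j)/(2*j) (t(j) = (j + 1)/(j + j) = (1 + j)/((2*j)) = (1 + j)*(1/(2*j)) = (1 + j)/(2*j))
t(E) + F*34 = (½)*(1 + 9)/9 + 111*34 = (½)*(⅑)*10 + 3774 = 5/9 + 3774 = 33971/9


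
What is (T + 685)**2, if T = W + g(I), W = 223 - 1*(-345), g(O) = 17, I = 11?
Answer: 1612900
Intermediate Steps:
W = 568 (W = 223 + 345 = 568)
T = 585 (T = 568 + 17 = 585)
(T + 685)**2 = (585 + 685)**2 = 1270**2 = 1612900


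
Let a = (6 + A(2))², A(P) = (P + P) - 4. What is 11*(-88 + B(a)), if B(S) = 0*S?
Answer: -968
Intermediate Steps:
A(P) = -4 + 2*P (A(P) = 2*P - 4 = -4 + 2*P)
a = 36 (a = (6 + (-4 + 2*2))² = (6 + (-4 + 4))² = (6 + 0)² = 6² = 36)
B(S) = 0
11*(-88 + B(a)) = 11*(-88 + 0) = 11*(-88) = -968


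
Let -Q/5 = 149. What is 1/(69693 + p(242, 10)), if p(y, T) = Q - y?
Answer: 1/68706 ≈ 1.4555e-5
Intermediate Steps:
Q = -745 (Q = -5*149 = -745)
p(y, T) = -745 - y
1/(69693 + p(242, 10)) = 1/(69693 + (-745 - 1*242)) = 1/(69693 + (-745 - 242)) = 1/(69693 - 987) = 1/68706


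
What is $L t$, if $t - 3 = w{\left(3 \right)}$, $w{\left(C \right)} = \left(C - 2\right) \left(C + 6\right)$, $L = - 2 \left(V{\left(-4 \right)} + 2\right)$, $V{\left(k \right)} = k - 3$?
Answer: $120$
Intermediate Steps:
$V{\left(k \right)} = -3 + k$
$L = 10$ ($L = - 2 \left(\left(-3 - 4\right) + 2\right) = - 2 \left(-7 + 2\right) = \left(-2\right) \left(-5\right) = 10$)
$w{\left(C \right)} = \left(-2 + C\right) \left(6 + C\right)$
$t = 12$ ($t = 3 + \left(-12 + 3^{2} + 4 \cdot 3\right) = 3 + \left(-12 + 9 + 12\right) = 3 + 9 = 12$)
$L t = 10 \cdot 12 = 120$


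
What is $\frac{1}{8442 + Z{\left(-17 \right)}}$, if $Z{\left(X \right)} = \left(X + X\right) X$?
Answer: $\frac{1}{9020} \approx 0.00011086$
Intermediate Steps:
$Z{\left(X \right)} = 2 X^{2}$ ($Z{\left(X \right)} = 2 X X = 2 X^{2}$)
$\frac{1}{8442 + Z{\left(-17 \right)}} = \frac{1}{8442 + 2 \left(-17\right)^{2}} = \frac{1}{8442 + 2 \cdot 289} = \frac{1}{8442 + 578} = \frac{1}{9020}$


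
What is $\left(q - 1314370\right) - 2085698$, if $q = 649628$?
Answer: $-2750440$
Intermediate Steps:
$\left(q - 1314370\right) - 2085698 = \left(649628 - 1314370\right) - 2085698 = -664742 - 2085698 = -2750440$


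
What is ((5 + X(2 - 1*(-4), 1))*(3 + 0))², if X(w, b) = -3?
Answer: 36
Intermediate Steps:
((5 + X(2 - 1*(-4), 1))*(3 + 0))² = ((5 - 3)*(3 + 0))² = (2*3)² = 6² = 36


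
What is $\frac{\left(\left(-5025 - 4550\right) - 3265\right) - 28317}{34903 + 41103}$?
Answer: $- \frac{41157}{76006} \approx -0.5415$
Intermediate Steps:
$\frac{\left(\left(-5025 - 4550\right) - 3265\right) - 28317}{34903 + 41103} = \frac{\left(-9575 - 3265\right) - 28317}{76006} = \left(-12840 - 28317\right) \frac{1}{76006} = \left(-41157\right) \frac{1}{76006} = - \frac{41157}{76006}$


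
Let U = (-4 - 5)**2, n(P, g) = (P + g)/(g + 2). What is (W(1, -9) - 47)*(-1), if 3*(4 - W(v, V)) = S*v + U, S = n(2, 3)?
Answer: 211/3 ≈ 70.333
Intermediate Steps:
n(P, g) = (P + g)/(2 + g)
S = 1 (S = (2 + 3)/(2 + 3) = 5/5 = (1/5)*5 = 1)
U = 81 (U = (-9)**2 = 81)
W(v, V) = -23 - v/3 (W(v, V) = 4 - (1*v + 81)/3 = 4 - (v + 81)/3 = 4 - (81 + v)/3 = 4 + (-27 - v/3) = -23 - v/3)
(W(1, -9) - 47)*(-1) = ((-23 - 1/3*1) - 47)*(-1) = ((-23 - 1/3) - 47)*(-1) = (-70/3 - 47)*(-1) = -211/3*(-1) = 211/3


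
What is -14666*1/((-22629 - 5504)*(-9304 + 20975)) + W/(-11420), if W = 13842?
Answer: -2272359078943/1874822787530 ≈ -1.2120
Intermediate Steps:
-14666*1/((-22629 - 5504)*(-9304 + 20975)) + W/(-11420) = -14666*1/((-22629 - 5504)*(-9304 + 20975)) + 13842/(-11420) = -14666/(11671*(-28133)) + 13842*(-1/11420) = -14666/(-328340243) - 6921/5710 = -14666*(-1/328340243) - 6921/5710 = 14666/328340243 - 6921/5710 = -2272359078943/1874822787530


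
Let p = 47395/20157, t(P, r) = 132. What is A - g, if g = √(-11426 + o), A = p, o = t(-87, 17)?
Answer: 47395/20157 - I*√11294 ≈ 2.3513 - 106.27*I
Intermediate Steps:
o = 132
p = 47395/20157 (p = 47395*(1/20157) = 47395/20157 ≈ 2.3513)
A = 47395/20157 ≈ 2.3513
g = I*√11294 (g = √(-11426 + 132) = √(-11294) = I*√11294 ≈ 106.27*I)
A - g = 47395/20157 - I*√11294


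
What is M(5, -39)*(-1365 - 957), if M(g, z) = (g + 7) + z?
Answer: 62694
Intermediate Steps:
M(g, z) = 7 + g + z (M(g, z) = (7 + g) + z = 7 + g + z)
M(5, -39)*(-1365 - 957) = (7 + 5 - 39)*(-1365 - 957) = -27*(-2322) = 62694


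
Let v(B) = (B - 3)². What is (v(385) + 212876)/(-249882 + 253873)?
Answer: 27600/307 ≈ 89.902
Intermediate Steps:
v(B) = (-3 + B)²
(v(385) + 212876)/(-249882 + 253873) = ((-3 + 385)² + 212876)/(-249882 + 253873) = (382² + 212876)/3991 = (145924 + 212876)*(1/3991) = 358800*(1/3991) = 27600/307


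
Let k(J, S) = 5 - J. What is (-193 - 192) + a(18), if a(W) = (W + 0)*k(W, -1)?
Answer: -619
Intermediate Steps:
a(W) = W*(5 - W) (a(W) = (W + 0)*(5 - W) = W*(5 - W))
(-193 - 192) + a(18) = (-193 - 192) + 18*(5 - 1*18) = -385 + 18*(5 - 18) = -385 + 18*(-13) = -385 - 234 = -619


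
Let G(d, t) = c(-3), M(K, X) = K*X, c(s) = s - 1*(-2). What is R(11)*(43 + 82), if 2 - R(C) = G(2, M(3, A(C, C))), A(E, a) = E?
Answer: 375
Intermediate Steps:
c(s) = 2 + s (c(s) = s + 2 = 2 + s)
G(d, t) = -1 (G(d, t) = 2 - 3 = -1)
R(C) = 3 (R(C) = 2 - 1*(-1) = 2 + 1 = 3)
R(11)*(43 + 82) = 3*(43 + 82) = 3*125 = 375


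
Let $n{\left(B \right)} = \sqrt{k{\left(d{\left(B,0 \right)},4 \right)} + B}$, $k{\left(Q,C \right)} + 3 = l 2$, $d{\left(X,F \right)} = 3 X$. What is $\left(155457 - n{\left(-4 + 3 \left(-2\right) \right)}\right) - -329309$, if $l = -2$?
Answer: $484766 - i \sqrt{17} \approx 4.8477 \cdot 10^{5} - 4.1231 i$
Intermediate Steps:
$k{\left(Q,C \right)} = -7$ ($k{\left(Q,C \right)} = -3 - 4 = -7$)
$n{\left(B \right)} = \sqrt{-7 + B}$
$\left(155457 - n{\left(-4 + 3 \left(-2\right) \right)}\right) - -329309 = \left(155457 - \sqrt{-7 + \left(-4 + 3 \left(-2\right)\right)}\right) - -329309 = \left(155457 - \sqrt{-7 - 10}\right) + 329309 = \left(155457 - \sqrt{-17}\right) + 329309 = \left(155457 - i \sqrt{17}\right) + 329309 = 484766 - i \sqrt{17}$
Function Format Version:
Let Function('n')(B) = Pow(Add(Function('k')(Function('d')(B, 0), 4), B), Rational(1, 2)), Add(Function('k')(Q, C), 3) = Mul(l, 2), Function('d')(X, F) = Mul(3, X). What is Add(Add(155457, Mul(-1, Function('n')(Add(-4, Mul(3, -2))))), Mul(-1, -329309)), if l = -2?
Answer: Add(484766, Mul(-1, I, Pow(17, Rational(1, 2)))) ≈ Add(4.8477e+5, Mul(-4.1231, I))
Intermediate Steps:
Function('k')(Q, C) = -7 (Function('k')(Q, C) = Add(-3, Mul(-2, 2)) = Add(-3, -4) = -7)
Function('n')(B) = Pow(Add(-7, B), Rational(1, 2))
Add(Add(155457, Mul(-1, Function('n')(Add(-4, Mul(3, -2))))), Mul(-1, -329309)) = Add(Add(155457, Mul(-1, Pow(Add(-7, Add(-4, Mul(3, -2))), Rational(1, 2)))), Mul(-1, -329309)) = Add(Add(155457, Mul(-1, Pow(Add(-7, Add(-4, -6)), Rational(1, 2)))), 329309) = Add(Add(155457, Mul(-1, Pow(Add(-7, -10), Rational(1, 2)))), 329309) = Add(Add(155457, Mul(-1, Pow(-17, Rational(1, 2)))), 329309) = Add(Add(155457, Mul(-1, Mul(I, Pow(17, Rational(1, 2))))), 329309) = Add(Add(155457, Mul(-1, I, Pow(17, Rational(1, 2)))), 329309) = Add(484766, Mul(-1, I, Pow(17, Rational(1, 2))))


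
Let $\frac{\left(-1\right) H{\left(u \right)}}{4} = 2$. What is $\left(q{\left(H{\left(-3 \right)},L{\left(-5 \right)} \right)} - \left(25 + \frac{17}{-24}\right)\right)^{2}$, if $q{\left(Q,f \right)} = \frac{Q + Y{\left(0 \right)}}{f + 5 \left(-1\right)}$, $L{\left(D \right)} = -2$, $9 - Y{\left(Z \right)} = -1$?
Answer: $\frac{17048641}{28224} \approx 604.05$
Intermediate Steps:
$Y{\left(Z \right)} = 10$ ($Y{\left(Z \right)} = 9 - -1 = 9 + 1 = 10$)
$H{\left(u \right)} = -8$ ($H{\left(u \right)} = \left(-4\right) 2 = -8$)
$q{\left(Q,f \right)} = \frac{10 + Q}{-5 + f}$ ($q{\left(Q,f \right)} = \frac{Q + 10}{f + 5 \left(-1\right)} = \frac{10 + Q}{f - 5} = \frac{10 + Q}{-5 + f}$)
$\left(q{\left(H{\left(-3 \right)},L{\left(-5 \right)} \right)} - \left(25 + \frac{17}{-24}\right)\right)^{2} = \left(\frac{10 - 8}{-5 - 2} - \left(25 + \frac{17}{-24}\right)\right)^{2} = \left(\frac{1}{-7} \cdot 2 - \frac{583}{24}\right)^{2} = \left(\left(- \frac{1}{7}\right) 2 + \left(\frac{17}{24} - 25\right)\right)^{2} = \left(- \frac{2}{7} - \frac{583}{24}\right)^{2} = \left(- \frac{4129}{168}\right)^{2} = \frac{17048641}{28224}$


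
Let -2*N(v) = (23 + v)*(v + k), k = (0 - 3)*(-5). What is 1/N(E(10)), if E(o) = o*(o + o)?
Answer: -2/47945 ≈ -4.1714e-5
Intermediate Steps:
k = 15 (k = -3*(-5) = 15)
E(o) = 2*o² (E(o) = o*(2*o) = 2*o²)
N(v) = -(15 + v)*(23 + v)/2 (N(v) = -(23 + v)*(v + 15)/2 = -(23 + v)*(15 + v)/2 = -(15 + v)*(23 + v)/2)
1/N(E(10)) = 1/(-345/2 - 38*10² - (2*10²)²/2) = 1/(-345/2 - 38*100 - (2*100)²/2) = 1/(-345/2 - 19*200 - ½*200²) = 1/(-345/2 - 3800 - ½*40000) = 1/(-345/2 - 3800 - 20000) = 1/(-47945/2) = -2/47945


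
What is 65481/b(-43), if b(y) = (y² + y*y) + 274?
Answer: 21827/1324 ≈ 16.486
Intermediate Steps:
b(y) = 274 + 2*y² (b(y) = (y² + y²) + 274 = 2*y² + 274 = 274 + 2*y²)
65481/b(-43) = 65481/(274 + 2*(-43)²) = 65481/(274 + 2*1849) = 65481/(274 + 3698) = 65481/3972 = 65481*(1/3972) = 21827/1324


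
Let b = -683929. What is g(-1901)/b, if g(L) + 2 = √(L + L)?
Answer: 2/683929 - I*√3802/683929 ≈ 2.9243e-6 - 9.0156e-5*I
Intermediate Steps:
g(L) = -2 + √2*√L (g(L) = -2 + √(L + L) = -2 + √(2*L) = -2 + √2*√L)
g(-1901)/b = (-2 + √2*√(-1901))/(-683929) = (-2 + √2*(I*√1901))*(-1/683929) = (-2 + I*√3802)*(-1/683929) = 2/683929 - I*√3802/683929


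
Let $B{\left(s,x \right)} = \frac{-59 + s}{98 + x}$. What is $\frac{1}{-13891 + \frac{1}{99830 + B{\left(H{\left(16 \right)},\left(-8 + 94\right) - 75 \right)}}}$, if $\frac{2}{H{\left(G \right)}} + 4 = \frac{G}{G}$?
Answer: $- \frac{32644231}{453461012494} \approx -7.1989 \cdot 10^{-5}$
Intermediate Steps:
$H{\left(G \right)} = - \frac{2}{3}$ ($H{\left(G \right)} = \frac{2}{-4 + \frac{G}{G}} = \frac{2}{-4 + 1} = \frac{2}{-3} = 2 \left(- \frac{1}{3}\right) = - \frac{2}{3}$)
$B{\left(s,x \right)} = \frac{-59 + s}{98 + x}$
$\frac{1}{-13891 + \frac{1}{99830 + B{\left(H{\left(16 \right)},\left(-8 + 94\right) - 75 \right)}}} = \frac{1}{-13891 + \frac{1}{99830 + \frac{-59 - \frac{2}{3}}{98 + \left(\left(-8 + 94\right) - 75\right)}}} = \frac{1}{-13891 + \frac{1}{99830 + \frac{1}{98 + \left(86 - 75\right)} \left(- \frac{179}{3}\right)}} = \frac{1}{-13891 + \frac{1}{99830 + \frac{1}{98 + 11} \left(- \frac{179}{3}\right)}} = \frac{1}{-13891 + \frac{1}{99830 + \frac{1}{109} \left(- \frac{179}{3}\right)}} = \frac{1}{-13891 + \frac{1}{99830 - \frac{179}{327}}} = \frac{1}{-13891 + \frac{1}{\frac{32644231}{327}}} = \frac{1}{-13891 + \frac{327}{32644231}} = \frac{1}{- \frac{453461012494}{32644231}} = - \frac{32644231}{453461012494}$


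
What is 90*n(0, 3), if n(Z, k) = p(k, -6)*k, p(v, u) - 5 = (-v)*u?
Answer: 6210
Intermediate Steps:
p(v, u) = 5 - u*v (p(v, u) = 5 + (-v)*u = 5 - u*v)
n(Z, k) = k*(5 + 6*k) (n(Z, k) = (5 - 1*(-6)*k)*k = (5 + 6*k)*k = k*(5 + 6*k))
90*n(0, 3) = 90*(3*(5 + 6*3)) = 90*(3*(5 + 18)) = 90*(3*23) = 90*69 = 6210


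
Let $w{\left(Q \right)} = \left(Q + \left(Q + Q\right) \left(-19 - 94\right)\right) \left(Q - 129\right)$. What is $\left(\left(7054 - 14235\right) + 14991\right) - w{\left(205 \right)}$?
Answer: $3513310$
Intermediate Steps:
$w{\left(Q \right)} = - 225 Q \left(-129 + Q\right)$ ($w{\left(Q \right)} = \left(Q + 2 Q \left(-113\right)\right) \left(-129 + Q\right) = \left(Q - 226 Q\right) \left(-129 + Q\right) = - 225 Q \left(-129 + Q\right)$)
$\left(\left(7054 - 14235\right) + 14991\right) - w{\left(205 \right)} = \left(\left(7054 - 14235\right) + 14991\right) - 225 \cdot 205 \left(129 - 205\right) = \left(-7181 + 14991\right) - 225 \cdot 205 \left(129 - 205\right) = 7810 - 225 \cdot 205 \left(-76\right) = 7810 - -3505500 = 7810 + 3505500 = 3513310$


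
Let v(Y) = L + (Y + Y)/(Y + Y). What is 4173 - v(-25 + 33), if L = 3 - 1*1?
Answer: 4170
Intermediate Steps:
L = 2 (L = 3 - 1 = 2)
v(Y) = 3 (v(Y) = 2 + (Y + Y)/(Y + Y) = 2 + (2*Y)/((2*Y)) = 2 + (2*Y)*(1/(2*Y)) = 2 + 1 = 3)
4173 - v(-25 + 33) = 4173 - 1*3 = 4173 - 3 = 4170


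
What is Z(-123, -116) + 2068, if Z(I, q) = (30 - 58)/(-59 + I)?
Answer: 26886/13 ≈ 2068.2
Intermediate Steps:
Z(I, q) = -28/(-59 + I)
Z(-123, -116) + 2068 = -28/(-59 - 123) + 2068 = -28/(-182) + 2068 = -28*(-1/182) + 2068 = 2/13 + 2068 = 26886/13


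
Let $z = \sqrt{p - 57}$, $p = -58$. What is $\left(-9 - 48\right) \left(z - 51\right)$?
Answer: $2907 - 57 i \sqrt{115} \approx 2907.0 - 611.26 i$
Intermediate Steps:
$z = i \sqrt{115}$ ($z = \sqrt{-58 - 57} = \sqrt{-115} = i \sqrt{115} \approx 10.724 i$)
$\left(-9 - 48\right) \left(z - 51\right) = \left(-9 - 48\right) \left(i \sqrt{115} - 51\right) = \left(-9 - 48\right) \left(-51 + i \sqrt{115}\right) = - 57 \left(-51 + i \sqrt{115}\right) = 2907 - 57 i \sqrt{115}$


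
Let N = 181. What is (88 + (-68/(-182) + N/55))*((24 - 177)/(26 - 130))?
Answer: 70193493/520520 ≈ 134.85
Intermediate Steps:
(88 + (-68/(-182) + N/55))*((24 - 177)/(26 - 130)) = (88 + (-68/(-182) + 181/55))*((24 - 177)/(26 - 130)) = (88 + (-68*(-1/182) + 181*(1/55)))*(-153/(-104)) = (88 + (34/91 + 181/55))*(-153*(-1/104)) = (88 + 18341/5005)*(153/104) = (458781/5005)*(153/104) = 70193493/520520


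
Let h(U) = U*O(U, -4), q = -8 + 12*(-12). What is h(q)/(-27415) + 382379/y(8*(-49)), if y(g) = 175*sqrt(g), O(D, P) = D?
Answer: -23104/27415 - 382379*I*sqrt(2)/4900 ≈ -0.84275 - 110.36*I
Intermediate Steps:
q = -152 (q = -8 - 144 = -152)
h(U) = U**2 (h(U) = U*U = U**2)
h(q)/(-27415) + 382379/y(8*(-49)) = (-152)**2/(-27415) + 382379/((175*sqrt(8*(-49)))) = 23104*(-1/27415) + 382379/((175*sqrt(-392))) = -23104/27415 + 382379/((175*(14*I*sqrt(2)))) = -23104/27415 + 382379/((2450*I*sqrt(2))) = -23104/27415 + 382379*(-I*sqrt(2)/4900) = -23104/27415 - 382379*I*sqrt(2)/4900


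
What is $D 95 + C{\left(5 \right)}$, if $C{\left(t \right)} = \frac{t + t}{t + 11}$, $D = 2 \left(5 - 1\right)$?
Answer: $\frac{6085}{8} \approx 760.63$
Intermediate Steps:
$D = 8$ ($D = 2 \cdot 4 = 8$)
$C{\left(t \right)} = \frac{2 t}{11 + t}$
$D 95 + C{\left(5 \right)} = 8 \cdot 95 + 2 \cdot 5 \frac{1}{11 + 5} = 760 + 2 \cdot 5 \cdot \frac{1}{16} = 760 + \frac{5}{8} = \frac{6085}{8}$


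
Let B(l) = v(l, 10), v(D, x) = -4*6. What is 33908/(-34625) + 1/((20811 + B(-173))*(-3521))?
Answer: -2481761378141/2534239309875 ≈ -0.97929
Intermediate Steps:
v(D, x) = -24
B(l) = -24
33908/(-34625) + 1/((20811 + B(-173))*(-3521)) = 33908/(-34625) + 1/((20811 - 24)*(-3521)) = 33908*(-1/34625) - 1/3521/20787 = -33908/34625 + (1/20787)*(-1/3521) = -33908/34625 - 1/73191027 = -2481761378141/2534239309875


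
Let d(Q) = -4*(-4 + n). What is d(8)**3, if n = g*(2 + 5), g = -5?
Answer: 3796416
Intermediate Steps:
n = -35 (n = -5*(2 + 5) = -5*7 = -35)
d(Q) = 156 (d(Q) = -4*(-4 - 35) = -4*(-39) = 156)
d(8)**3 = 156**3 = 3796416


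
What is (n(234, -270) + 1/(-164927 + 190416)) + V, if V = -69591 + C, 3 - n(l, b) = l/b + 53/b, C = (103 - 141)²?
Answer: -468961736707/6882030 ≈ -68143.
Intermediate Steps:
C = 1444 (C = (-38)² = 1444)
n(l, b) = 3 - 53/b - l/b (n(l, b) = 3 - (l/b + 53/b) = 3 - (53/b + l/b) = 3 + (-53/b - l/b) = 3 - 53/b - l/b)
V = -68147 (V = -69591 + 1444 = -68147)
(n(234, -270) + 1/(-164927 + 190416)) + V = ((-53 - 1*234 + 3*(-270))/(-270) + 1/(-164927 + 190416)) - 68147 = (-(-53 - 234 - 810)/270 + 1/25489) - 68147 = (-1/270*(-1097) + 1/25489) - 68147 = (1097/270 + 1/25489) - 68147 = 27961703/6882030 - 68147 = -468961736707/6882030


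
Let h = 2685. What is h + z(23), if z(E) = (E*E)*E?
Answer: 14852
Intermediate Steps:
z(E) = E³ (z(E) = E²*E = E³)
h + z(23) = 2685 + 23³ = 2685 + 12167 = 14852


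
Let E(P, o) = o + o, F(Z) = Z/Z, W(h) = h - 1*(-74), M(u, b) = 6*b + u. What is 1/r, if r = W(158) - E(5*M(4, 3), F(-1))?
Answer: 1/230 ≈ 0.0043478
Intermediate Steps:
M(u, b) = u + 6*b
W(h) = 74 + h (W(h) = h + 74 = 74 + h)
F(Z) = 1
E(P, o) = 2*o
r = 230 (r = (74 + 158) - 2 = 232 - 1*2 = 232 - 2 = 230)
1/r = 1/230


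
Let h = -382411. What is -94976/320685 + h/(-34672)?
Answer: 119340463663/11118790320 ≈ 10.733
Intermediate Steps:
-94976/320685 + h/(-34672) = -94976/320685 - 382411/(-34672) = -94976*1/320685 - 382411*(-1/34672) = -94976/320685 + 382411/34672 = 119340463663/11118790320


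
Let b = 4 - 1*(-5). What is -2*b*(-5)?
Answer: 90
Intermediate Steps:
b = 9 (b = 4 + 5 = 9)
-2*b*(-5) = -2*9*(-5) = -18*(-5) = 90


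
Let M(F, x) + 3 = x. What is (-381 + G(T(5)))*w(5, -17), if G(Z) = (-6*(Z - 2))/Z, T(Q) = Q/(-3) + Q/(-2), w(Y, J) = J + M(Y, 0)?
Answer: 38988/5 ≈ 7797.6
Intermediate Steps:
M(F, x) = -3 + x
w(Y, J) = -3 + J (w(Y, J) = J + (-3 + 0) = J - 3 = -3 + J)
T(Q) = -5*Q/6 (T(Q) = Q*(-1/3) + Q*(-1/2) = -Q/3 - Q/2 = -5*Q/6)
G(Z) = (12 - 6*Z)/Z (G(Z) = (-6*(-2 + Z))/Z = (12 - 6*Z)/Z)
(-381 + G(T(5)))*w(5, -17) = (-381 + (-6 + 12/((-5/6*5))))*(-3 - 17) = (-381 + (-6 + 12/(-25/6)))*(-20) = (-381 + (-6 + 12*(-6/25)))*(-20) = (-381 + (-6 - 72/25))*(-20) = (-381 - 222/25)*(-20) = -9747/25*(-20) = 38988/5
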